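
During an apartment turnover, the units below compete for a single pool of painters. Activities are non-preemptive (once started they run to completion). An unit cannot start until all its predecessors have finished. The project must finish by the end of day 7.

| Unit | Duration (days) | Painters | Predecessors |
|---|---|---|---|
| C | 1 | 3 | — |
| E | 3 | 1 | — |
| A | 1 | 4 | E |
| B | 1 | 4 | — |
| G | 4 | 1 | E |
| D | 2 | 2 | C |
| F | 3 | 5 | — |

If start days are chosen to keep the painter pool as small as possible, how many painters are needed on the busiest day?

7

Early-start (C@1, E@1, A@4, B@1, G@4, D@2, F@1) gives peak 13: d1:13  d2:8  d3:8  d4:5  d5:1  d6:1  d7:1.
Shift B→2, F→5.
Schedule C@1, E@1, A@4, B@2, G@4, D@2, F@5: d1:4  d2:7  d3:3  d4:5  d5:6  d6:6  d7:6 — peak 7.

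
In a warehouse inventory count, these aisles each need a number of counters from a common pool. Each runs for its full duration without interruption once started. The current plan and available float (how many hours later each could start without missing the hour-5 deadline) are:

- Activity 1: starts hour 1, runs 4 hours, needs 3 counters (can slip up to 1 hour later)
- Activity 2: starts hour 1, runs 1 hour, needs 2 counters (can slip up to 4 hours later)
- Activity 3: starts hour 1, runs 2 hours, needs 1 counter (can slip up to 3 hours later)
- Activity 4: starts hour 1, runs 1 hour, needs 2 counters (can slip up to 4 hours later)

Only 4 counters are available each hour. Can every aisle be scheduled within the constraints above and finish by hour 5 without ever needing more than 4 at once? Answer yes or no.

yes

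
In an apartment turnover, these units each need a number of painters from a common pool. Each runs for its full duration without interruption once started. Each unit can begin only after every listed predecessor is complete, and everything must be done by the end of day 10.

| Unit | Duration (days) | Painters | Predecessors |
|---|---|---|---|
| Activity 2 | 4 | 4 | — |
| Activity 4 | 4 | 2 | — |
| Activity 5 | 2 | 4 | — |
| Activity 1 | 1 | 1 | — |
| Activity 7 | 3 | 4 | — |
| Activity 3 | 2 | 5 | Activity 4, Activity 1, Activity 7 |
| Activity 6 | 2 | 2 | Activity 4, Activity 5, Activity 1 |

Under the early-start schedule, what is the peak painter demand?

15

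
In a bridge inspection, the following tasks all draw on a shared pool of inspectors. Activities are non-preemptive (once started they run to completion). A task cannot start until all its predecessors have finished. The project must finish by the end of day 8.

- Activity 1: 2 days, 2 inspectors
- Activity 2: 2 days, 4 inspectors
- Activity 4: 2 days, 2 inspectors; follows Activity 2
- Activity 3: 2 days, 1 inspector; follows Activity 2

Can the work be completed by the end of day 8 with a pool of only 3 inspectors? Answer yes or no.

The minimum achievable peak is 4; 3 < 4, so no feasible schedule stays within the cap.

no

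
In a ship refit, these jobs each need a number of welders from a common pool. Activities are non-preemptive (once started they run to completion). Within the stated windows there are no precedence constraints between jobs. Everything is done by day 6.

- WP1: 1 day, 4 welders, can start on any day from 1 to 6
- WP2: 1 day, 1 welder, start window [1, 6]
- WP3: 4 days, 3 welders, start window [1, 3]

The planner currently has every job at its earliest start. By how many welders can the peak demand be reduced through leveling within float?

4

Early-start peak: d1:8  d2:3  d3:3  d4:3  d5:0  d6:0 ⇒ 8.
Leveled (WP1@1, WP2@2, WP3@2): d1:4  d2:4  d3:3  d4:3  d5:3  d6:0 ⇒ 4.
Reduction 8 − 4 = 4.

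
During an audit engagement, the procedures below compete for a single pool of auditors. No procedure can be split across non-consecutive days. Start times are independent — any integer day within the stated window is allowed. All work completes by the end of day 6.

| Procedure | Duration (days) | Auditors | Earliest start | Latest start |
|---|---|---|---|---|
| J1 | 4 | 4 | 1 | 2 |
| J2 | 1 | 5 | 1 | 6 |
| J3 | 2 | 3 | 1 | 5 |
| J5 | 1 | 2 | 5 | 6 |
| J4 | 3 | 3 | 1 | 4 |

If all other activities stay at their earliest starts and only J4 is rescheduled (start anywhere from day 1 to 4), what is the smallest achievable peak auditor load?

J4@1: d1:15  d2:10  d3:7  d4:4  d5:2  d6:0 → peak 15
J4@2: d1:12  d2:10  d3:7  d4:7  d5:2  d6:0 → peak 12
J4@3: d1:12  d2:7  d3:7  d4:7  d5:5  d6:0 → peak 12
J4@4: d1:12  d2:7  d3:4  d4:7  d5:5  d6:3 → peak 12
Best is J4@2, peak 12.

12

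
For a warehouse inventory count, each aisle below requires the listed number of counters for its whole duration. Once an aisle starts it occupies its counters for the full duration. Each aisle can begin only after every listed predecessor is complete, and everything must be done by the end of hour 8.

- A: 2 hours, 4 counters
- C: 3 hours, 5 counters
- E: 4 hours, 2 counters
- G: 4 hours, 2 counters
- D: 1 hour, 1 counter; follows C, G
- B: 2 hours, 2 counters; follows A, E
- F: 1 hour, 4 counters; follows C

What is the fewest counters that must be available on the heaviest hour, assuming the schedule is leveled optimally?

7

Early-start (A@1, C@1, E@1, G@1, D@5, B@5, F@4) gives peak 13: h1:13  h2:13  h3:9  h4:8  h5:3  h6:2  h7:0  h8:0.
Shift C→5, G→3, D→8, B→7, F→8.
Schedule A@1, C@5, E@1, G@3, D@8, B@7, F@8: h1:6  h2:6  h3:4  h4:4  h5:7  h6:7  h7:7  h8:7 — peak 7.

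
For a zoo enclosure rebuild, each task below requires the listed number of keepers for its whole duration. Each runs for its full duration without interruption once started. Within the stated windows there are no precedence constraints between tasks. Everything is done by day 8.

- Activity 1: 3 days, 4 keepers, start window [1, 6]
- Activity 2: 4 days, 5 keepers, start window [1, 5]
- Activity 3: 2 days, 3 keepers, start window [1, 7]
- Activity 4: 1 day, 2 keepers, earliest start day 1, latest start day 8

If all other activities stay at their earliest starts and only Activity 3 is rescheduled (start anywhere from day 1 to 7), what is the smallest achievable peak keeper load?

11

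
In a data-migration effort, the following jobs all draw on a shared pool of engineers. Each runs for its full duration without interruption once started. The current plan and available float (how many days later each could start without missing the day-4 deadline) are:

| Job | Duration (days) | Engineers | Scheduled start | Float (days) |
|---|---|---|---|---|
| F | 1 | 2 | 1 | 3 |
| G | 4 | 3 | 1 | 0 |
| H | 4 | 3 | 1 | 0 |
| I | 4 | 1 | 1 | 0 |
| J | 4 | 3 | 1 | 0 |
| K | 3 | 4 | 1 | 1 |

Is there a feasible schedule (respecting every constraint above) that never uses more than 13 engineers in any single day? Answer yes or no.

no

Total engineer-days = 54; over 4 days the average is 54/4 > 13, so some day must exceed 13.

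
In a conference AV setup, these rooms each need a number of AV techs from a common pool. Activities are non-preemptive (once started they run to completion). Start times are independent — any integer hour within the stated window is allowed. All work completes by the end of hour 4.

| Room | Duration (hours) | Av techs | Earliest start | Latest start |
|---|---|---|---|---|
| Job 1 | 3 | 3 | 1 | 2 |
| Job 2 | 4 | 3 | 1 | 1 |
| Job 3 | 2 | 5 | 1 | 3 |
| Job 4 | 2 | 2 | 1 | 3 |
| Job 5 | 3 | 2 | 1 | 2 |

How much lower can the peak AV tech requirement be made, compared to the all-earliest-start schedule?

2

Early-start peak: h1:15  h2:15  h3:8  h4:3 ⇒ 15.
Leveled (Job 1@1, Job 2@1, Job 3@1, Job 4@3, Job 5@1): h1:13  h2:13  h3:10  h4:5 ⇒ 13.
Reduction 15 − 13 = 2.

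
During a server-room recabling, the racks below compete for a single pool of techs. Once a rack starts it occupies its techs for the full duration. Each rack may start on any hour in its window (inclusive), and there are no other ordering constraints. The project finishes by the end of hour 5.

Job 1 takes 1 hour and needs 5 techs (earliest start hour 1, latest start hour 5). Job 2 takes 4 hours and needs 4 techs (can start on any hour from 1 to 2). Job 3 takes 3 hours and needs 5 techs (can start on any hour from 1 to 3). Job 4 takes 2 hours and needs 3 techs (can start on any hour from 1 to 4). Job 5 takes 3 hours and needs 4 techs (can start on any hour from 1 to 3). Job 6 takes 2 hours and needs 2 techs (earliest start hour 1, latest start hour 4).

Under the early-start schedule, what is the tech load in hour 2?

18

At early start, hour 2 has: Job 2, Job 3, Job 4, Job 5, Job 6.
Demand: 4 + 5 + 3 + 4 + 2 = 18.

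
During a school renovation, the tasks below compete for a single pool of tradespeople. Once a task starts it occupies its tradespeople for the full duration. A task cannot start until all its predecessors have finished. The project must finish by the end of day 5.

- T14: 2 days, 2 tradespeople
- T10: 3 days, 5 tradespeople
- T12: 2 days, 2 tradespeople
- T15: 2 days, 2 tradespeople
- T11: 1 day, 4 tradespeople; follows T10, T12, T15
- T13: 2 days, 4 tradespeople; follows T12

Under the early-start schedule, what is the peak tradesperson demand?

11

Early-start schedule: T14@1, T10@1, T12@1, T15@1, T11@4, T13@3.
Load per day: day 1: 11, day 2: 11, day 3: 9, day 4: 8, day 5: 0.
Peak is 11.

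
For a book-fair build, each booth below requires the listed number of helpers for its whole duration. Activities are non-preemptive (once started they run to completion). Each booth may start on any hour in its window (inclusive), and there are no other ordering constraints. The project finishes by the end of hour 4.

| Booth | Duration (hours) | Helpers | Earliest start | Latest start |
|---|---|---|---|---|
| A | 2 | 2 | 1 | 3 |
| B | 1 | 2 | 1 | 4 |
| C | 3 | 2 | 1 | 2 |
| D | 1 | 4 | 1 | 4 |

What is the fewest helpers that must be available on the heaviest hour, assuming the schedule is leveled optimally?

4

Early-start (A@1, B@1, C@1, D@1) gives peak 10: h1:10  h2:4  h3:2  h4:0.
Shift B→3, D→4.
Schedule A@1, B@3, C@1, D@4: h1:4  h2:4  h3:4  h4:4 — peak 4.
Total helper-hours = 16 over 4 hours ⇒ peak ≥ ⌈16/4⌉ = 4, so 4 is optimal.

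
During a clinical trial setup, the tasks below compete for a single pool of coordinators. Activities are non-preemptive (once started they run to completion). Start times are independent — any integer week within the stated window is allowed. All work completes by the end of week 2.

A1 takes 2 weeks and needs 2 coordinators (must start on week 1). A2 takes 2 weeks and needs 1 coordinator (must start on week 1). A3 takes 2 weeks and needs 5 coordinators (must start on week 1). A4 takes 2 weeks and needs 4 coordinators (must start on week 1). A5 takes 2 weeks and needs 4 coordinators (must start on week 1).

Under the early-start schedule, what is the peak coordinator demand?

16

Early-start schedule: A1@1, A2@1, A3@1, A4@1, A5@1.
Load per week: week 1: 16, week 2: 16.
Peak is 16.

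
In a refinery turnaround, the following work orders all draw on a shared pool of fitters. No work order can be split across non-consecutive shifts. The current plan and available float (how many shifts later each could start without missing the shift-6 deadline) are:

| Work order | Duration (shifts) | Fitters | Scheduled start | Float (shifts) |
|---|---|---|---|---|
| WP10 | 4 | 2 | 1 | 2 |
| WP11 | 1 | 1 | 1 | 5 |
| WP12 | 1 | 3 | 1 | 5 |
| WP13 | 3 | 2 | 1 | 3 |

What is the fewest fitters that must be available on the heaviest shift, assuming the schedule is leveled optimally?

Early-start (WP10@1, WP11@1, WP12@1, WP13@1) gives peak 8: s1:8  s2:4  s3:4  s4:2  s5:0  s6:0.
Shift WP12→5, WP13→2.
Schedule WP10@1, WP11@1, WP12@5, WP13@2: s1:3  s2:4  s3:4  s4:4  s5:3  s6:0 — peak 4.

4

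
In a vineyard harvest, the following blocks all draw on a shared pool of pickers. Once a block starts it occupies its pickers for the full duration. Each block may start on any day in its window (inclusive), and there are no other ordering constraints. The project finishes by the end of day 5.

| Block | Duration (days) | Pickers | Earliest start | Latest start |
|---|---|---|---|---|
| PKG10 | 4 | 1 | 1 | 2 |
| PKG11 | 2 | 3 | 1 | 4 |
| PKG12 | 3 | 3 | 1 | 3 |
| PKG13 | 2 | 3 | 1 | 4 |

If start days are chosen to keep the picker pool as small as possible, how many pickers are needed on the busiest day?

7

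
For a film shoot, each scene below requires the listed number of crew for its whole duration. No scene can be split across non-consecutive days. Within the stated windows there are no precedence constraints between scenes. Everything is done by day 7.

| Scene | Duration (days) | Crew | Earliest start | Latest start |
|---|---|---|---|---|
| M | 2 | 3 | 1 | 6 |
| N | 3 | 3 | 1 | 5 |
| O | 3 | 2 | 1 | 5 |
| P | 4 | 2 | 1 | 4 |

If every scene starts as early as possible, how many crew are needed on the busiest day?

10

Early-start schedule: M@1, N@1, O@1, P@1.
Load per day: day 1: 10, day 2: 10, day 3: 7, day 4: 2, day 5: 0, day 6: 0, day 7: 0.
Peak is 10.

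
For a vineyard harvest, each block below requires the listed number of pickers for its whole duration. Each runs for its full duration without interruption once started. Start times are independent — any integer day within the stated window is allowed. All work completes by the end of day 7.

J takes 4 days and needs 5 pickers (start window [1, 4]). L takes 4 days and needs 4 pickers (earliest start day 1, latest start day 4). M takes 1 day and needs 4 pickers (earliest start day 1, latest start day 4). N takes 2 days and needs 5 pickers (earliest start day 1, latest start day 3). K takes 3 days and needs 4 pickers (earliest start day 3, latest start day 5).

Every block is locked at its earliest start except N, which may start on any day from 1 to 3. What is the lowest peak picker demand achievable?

N@1: d1:18  d2:14  d3:13  d4:13  d5:4  d6:0  d7:0 → peak 18
N@2: d1:13  d2:14  d3:18  d4:13  d5:4  d6:0  d7:0 → peak 18
N@3: d1:13  d2:9  d3:18  d4:18  d5:4  d6:0  d7:0 → peak 18
Best is N@1, peak 18.

18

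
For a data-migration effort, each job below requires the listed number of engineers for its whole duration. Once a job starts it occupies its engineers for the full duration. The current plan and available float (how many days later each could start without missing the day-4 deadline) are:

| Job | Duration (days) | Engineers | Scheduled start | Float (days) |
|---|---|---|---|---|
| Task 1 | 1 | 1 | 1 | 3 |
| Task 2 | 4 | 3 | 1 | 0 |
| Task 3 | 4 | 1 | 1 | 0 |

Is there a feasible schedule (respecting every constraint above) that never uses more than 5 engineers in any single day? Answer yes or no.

Schedule Task 1@1, Task 2@1, Task 3@1: d1:5  d2:4  d3:4  d4:4 — peak 5 ≤ 5.

yes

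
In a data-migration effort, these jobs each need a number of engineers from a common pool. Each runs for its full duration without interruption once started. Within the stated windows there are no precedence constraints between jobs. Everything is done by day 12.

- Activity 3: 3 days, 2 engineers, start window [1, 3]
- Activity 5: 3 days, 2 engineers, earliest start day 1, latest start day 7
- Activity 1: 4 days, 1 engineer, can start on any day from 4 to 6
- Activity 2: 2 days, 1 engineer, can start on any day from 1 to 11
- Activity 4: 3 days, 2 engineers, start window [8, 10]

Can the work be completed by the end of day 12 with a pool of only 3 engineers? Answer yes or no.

Schedule Activity 3@1, Activity 5@4, Activity 1@4, Activity 2@1, Activity 4@8: d1:3  d2:3  d3:2  d4:3  d5:3  d6:3  d7:1  d8:2  d9:2  d10:2  d11:0  d12:0 — peak 3 ≤ 3.

yes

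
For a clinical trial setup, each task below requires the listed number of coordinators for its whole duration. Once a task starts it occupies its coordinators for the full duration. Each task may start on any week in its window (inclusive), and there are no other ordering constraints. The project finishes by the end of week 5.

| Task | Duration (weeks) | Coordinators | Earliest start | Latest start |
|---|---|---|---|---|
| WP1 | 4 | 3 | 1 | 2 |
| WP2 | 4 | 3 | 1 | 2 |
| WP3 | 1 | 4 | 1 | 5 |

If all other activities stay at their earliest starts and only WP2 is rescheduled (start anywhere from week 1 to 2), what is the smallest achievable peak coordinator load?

7

WP2@1: w1:10  w2:6  w3:6  w4:6  w5:0 → peak 10
WP2@2: w1:7  w2:6  w3:6  w4:6  w5:3 → peak 7
Best is WP2@2, peak 7.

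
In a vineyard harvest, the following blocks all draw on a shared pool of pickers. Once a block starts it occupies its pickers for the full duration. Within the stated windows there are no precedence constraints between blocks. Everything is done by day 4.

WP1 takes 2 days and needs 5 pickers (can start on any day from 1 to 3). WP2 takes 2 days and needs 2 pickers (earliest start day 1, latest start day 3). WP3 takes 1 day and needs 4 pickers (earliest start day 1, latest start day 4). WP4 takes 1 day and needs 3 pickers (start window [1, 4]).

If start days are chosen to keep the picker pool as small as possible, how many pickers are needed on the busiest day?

6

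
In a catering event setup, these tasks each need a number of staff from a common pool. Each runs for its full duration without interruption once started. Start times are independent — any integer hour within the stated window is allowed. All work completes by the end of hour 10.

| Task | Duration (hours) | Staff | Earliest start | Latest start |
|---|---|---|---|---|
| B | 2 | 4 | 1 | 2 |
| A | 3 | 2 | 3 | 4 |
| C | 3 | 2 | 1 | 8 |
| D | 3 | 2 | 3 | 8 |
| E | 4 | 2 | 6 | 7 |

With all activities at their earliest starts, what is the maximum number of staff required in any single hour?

Early-start schedule: B@1, A@3, C@1, D@3, E@6.
Load per hour: hour 1: 6, hour 2: 6, hour 3: 6, hour 4: 4, hour 5: 4, hour 6: 2, hour 7: 2, hour 8: 2, hour 9: 2, hour 10: 0.
Peak is 6.

6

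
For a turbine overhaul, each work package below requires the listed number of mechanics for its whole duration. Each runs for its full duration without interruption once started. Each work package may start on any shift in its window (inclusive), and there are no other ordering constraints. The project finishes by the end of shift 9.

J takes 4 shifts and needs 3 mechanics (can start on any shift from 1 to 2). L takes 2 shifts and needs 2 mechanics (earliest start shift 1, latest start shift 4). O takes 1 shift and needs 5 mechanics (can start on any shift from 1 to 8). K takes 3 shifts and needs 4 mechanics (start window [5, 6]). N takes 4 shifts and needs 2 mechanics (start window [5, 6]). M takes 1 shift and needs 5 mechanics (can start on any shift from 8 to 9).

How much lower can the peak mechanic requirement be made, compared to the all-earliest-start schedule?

4

Early-start peak: s1:10  s2:5  s3:3  s4:3  s5:6  s6:6  s7:6  s8:7  s9:0 ⇒ 10.
Leveled (J@2, L@2, O@1, K@6, N@5, M@9): s1:5  s2:5  s3:5  s4:3  s5:5  s6:6  s7:6  s8:6  s9:5 ⇒ 6.
Reduction 10 − 6 = 4.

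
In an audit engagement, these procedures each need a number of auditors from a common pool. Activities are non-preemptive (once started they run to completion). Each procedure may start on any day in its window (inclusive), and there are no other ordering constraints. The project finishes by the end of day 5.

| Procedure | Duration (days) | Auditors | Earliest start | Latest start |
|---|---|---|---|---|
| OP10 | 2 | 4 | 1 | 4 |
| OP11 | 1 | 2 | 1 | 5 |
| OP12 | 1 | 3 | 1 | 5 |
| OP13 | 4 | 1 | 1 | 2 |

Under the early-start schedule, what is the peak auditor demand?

10

Early-start schedule: OP10@1, OP11@1, OP12@1, OP13@1.
Load per day: day 1: 10, day 2: 5, day 3: 1, day 4: 1, day 5: 0.
Peak is 10.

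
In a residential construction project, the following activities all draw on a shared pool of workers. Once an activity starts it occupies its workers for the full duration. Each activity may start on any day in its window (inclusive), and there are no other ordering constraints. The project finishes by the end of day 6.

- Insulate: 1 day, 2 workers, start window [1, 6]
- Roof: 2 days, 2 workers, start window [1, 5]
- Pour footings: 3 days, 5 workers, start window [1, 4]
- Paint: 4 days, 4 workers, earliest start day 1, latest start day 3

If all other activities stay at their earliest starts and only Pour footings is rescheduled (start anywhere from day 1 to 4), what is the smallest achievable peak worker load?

9

Pour footings@1: d1:13  d2:11  d3:9  d4:4  d5:0  d6:0 → peak 13
Pour footings@2: d1:8  d2:11  d3:9  d4:9  d5:0  d6:0 → peak 11
Pour footings@3: d1:8  d2:6  d3:9  d4:9  d5:5  d6:0 → peak 9
Pour footings@4: d1:8  d2:6  d3:4  d4:9  d5:5  d6:5 → peak 9
Best is Pour footings@3, peak 9.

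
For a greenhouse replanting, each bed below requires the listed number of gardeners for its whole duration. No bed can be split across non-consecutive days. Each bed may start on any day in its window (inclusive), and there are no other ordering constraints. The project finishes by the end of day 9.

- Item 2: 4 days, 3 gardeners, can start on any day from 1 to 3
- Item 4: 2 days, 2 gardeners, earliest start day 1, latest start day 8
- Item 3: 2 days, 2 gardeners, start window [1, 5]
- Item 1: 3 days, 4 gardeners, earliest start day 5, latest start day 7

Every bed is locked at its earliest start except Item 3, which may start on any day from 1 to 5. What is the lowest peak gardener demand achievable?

5

Item 3@1: d1:7  d2:7  d3:3  d4:3  d5:4  d6:4  d7:4  d8:0  d9:0 → peak 7
Item 3@2: d1:5  d2:7  d3:5  d4:3  d5:4  d6:4  d7:4  d8:0  d9:0 → peak 7
Item 3@3: d1:5  d2:5  d3:5  d4:5  d5:4  d6:4  d7:4  d8:0  d9:0 → peak 5
Item 3@4: d1:5  d2:5  d3:3  d4:5  d5:6  d6:4  d7:4  d8:0  d9:0 → peak 6
Item 3@5: d1:5  d2:5  d3:3  d4:3  d5:6  d6:6  d7:4  d8:0  d9:0 → peak 6
Best is Item 3@3, peak 5.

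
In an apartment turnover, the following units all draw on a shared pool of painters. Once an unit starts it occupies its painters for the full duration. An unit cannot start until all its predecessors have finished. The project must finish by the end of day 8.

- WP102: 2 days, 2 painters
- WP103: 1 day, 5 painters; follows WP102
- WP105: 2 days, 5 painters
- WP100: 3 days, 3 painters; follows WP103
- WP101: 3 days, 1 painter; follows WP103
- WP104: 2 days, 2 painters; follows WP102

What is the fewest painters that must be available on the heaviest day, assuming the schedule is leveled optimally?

6

Early-start (WP102@1, WP103@3, WP105@1, WP100@4, WP101@4, WP104@3) gives peak 7: d1:7  d2:7  d3:7  d4:6  d5:4  d6:4  d7:0  d8:0.
Shift WP105→4, WP100→6, WP104→6.
Schedule WP102@1, WP103@3, WP105@4, WP100@6, WP101@4, WP104@6: d1:2  d2:2  d3:5  d4:6  d5:6  d6:6  d7:5  d8:3 — peak 6.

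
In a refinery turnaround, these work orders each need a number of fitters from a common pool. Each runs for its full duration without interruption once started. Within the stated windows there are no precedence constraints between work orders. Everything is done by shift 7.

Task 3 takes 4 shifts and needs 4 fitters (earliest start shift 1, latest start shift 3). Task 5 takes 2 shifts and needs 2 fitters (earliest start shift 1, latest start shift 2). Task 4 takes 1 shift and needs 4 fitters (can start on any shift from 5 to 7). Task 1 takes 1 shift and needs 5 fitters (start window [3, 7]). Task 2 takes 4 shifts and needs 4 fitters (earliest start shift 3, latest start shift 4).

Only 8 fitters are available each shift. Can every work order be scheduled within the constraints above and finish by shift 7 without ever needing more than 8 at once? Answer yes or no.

yes

Schedule Task 3@1, Task 5@1, Task 4@5, Task 1@7, Task 2@3: s1:6  s2:6  s3:8  s4:8  s5:8  s6:4  s7:5 — peak 8 ≤ 8.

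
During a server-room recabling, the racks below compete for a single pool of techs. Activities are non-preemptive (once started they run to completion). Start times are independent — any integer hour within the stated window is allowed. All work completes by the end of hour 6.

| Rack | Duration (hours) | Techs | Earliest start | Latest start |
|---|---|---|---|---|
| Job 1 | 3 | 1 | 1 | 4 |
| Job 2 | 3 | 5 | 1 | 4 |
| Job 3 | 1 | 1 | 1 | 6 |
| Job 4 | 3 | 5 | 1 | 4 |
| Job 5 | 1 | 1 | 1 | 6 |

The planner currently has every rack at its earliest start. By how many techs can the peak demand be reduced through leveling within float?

Early-start peak: h1:13  h2:11  h3:11  h4:0  h5:0  h6:0 ⇒ 13.
Leveled (Job 1@1, Job 2@1, Job 3@4, Job 4@4, Job 5@5): h1:6  h2:6  h3:6  h4:6  h5:6  h6:5 ⇒ 6.
Reduction 13 − 6 = 7.

7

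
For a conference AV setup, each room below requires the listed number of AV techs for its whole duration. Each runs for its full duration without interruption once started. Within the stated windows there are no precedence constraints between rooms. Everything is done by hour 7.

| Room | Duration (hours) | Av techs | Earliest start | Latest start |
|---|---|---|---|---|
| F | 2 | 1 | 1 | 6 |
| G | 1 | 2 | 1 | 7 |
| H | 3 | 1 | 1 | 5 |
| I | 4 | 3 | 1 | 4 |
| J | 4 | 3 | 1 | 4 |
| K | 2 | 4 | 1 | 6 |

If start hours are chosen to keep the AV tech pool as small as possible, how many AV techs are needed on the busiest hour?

Early-start (F@1, G@1, H@1, I@1, J@1, K@1) gives peak 14: h1:14  h2:12  h3:7  h4:6  h5:0  h6:0  h7:0.
Shift I→4, J→4, K→2.
Schedule F@1, G@1, H@1, I@4, J@4, K@2: h1:4  h2:6  h3:5  h4:6  h5:6  h6:6  h7:6 — peak 6.
Total AV tech-hours = 39 over 7 hours ⇒ peak ≥ ⌈39/7⌉ = 6, so 6 is optimal.

6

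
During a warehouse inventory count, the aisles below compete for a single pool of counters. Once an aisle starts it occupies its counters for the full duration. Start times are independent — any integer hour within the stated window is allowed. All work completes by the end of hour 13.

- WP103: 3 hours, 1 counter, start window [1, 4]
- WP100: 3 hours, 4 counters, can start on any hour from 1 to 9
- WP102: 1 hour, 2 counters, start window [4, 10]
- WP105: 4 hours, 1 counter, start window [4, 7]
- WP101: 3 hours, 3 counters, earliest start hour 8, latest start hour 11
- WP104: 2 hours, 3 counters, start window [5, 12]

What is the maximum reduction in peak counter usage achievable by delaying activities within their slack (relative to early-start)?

1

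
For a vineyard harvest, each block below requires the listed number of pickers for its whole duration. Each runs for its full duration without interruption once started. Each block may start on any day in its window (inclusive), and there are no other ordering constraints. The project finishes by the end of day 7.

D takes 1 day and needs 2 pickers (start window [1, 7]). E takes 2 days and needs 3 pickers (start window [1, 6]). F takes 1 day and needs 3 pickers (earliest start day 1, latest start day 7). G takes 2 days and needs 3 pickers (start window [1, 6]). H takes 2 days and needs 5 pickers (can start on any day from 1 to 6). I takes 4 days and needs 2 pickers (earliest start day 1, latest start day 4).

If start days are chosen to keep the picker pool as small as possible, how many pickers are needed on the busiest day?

5

Early-start (D@1, E@1, F@1, G@1, H@1, I@1) gives peak 18: d1:18  d2:13  d3:2  d4:2  d5:0  d6:0  d7:0.
Shift F→3, G→4, H→6, I→2.
Schedule D@1, E@1, F@3, G@4, H@6, I@2: d1:5  d2:5  d3:5  d4:5  d5:5  d6:5  d7:5 — peak 5.
Total picker-days = 35 over 7 days ⇒ peak ≥ ⌈35/7⌉ = 5, so 5 is optimal.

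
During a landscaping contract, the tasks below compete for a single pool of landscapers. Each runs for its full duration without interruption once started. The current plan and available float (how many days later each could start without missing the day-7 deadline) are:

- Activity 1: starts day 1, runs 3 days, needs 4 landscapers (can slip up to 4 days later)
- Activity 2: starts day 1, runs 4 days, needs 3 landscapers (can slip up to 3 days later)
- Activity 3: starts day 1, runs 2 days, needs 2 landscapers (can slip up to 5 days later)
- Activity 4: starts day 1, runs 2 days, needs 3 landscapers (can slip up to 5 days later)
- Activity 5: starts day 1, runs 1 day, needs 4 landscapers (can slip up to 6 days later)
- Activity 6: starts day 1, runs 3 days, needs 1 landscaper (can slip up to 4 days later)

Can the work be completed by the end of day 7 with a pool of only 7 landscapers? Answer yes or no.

Schedule Activity 1@1, Activity 2@1, Activity 3@4, Activity 4@5, Activity 5@7, Activity 6@4: d1:7  d2:7  d3:7  d4:6  d5:6  d6:4  d7:4 — peak 7 ≤ 7.

yes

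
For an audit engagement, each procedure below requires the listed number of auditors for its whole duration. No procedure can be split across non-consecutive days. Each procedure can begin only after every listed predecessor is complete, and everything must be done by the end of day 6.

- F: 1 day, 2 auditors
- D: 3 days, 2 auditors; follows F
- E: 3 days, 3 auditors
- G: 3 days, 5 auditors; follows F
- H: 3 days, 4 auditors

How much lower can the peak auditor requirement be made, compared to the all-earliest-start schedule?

Early-start peak: d1:9  d2:14  d3:14  d4:7  d5:0  d6:0 ⇒ 14.
Leveled (F@1, D@2, E@1, G@4, H@1): d1:9  d2:9  d3:9  d4:7  d5:5  d6:5 ⇒ 9.
Reduction 14 − 9 = 5.

5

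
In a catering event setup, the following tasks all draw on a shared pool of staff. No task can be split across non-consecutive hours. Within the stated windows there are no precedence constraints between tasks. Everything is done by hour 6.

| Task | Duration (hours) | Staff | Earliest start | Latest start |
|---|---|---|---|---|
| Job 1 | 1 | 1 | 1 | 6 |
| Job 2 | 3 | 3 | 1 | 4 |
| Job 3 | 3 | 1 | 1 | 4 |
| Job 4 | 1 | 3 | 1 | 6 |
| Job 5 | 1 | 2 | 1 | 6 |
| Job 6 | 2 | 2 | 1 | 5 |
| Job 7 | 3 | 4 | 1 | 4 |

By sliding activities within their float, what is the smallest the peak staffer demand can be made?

Early-start (Job 1@1, Job 2@1, Job 3@1, Job 4@1, Job 5@1, Job 6@1, Job 7@1) gives peak 16: h1:16  h2:10  h3:8  h4:0  h5:0  h6:0.
Shift Job 2→4, Job 3→3, Job 4→6, Job 5→2, Job 6→4.
Schedule Job 1@1, Job 2@4, Job 3@3, Job 4@6, Job 5@2, Job 6@4, Job 7@1: h1:5  h2:6  h3:5  h4:6  h5:6  h6:6 — peak 6.
Total staffer-hours = 34 over 6 hours ⇒ peak ≥ ⌈34/6⌉ = 6, so 6 is optimal.

6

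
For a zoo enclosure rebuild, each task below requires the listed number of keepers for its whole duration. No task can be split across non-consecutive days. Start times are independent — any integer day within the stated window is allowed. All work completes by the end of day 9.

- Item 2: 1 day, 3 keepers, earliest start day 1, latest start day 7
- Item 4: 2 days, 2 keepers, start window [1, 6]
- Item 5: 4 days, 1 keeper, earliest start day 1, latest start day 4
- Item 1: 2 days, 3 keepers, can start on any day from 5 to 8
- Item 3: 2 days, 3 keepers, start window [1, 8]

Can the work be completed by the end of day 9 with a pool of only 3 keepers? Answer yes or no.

Schedule Item 2@1, Item 4@2, Item 5@2, Item 1@6, Item 3@8: d1:3  d2:3  d3:3  d4:1  d5:1  d6:3  d7:3  d8:3  d9:3 — peak 3 ≤ 3.

yes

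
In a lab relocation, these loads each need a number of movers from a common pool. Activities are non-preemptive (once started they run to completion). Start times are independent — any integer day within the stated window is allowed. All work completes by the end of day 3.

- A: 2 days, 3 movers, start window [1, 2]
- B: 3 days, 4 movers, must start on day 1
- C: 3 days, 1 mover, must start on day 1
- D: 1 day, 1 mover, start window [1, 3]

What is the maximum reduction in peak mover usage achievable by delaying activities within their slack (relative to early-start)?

Early-start peak: d1:9  d2:8  d3:5 ⇒ 9.
Leveled (A@1, B@1, C@1, D@3): d1:8  d2:8  d3:6 ⇒ 8.
Reduction 9 − 8 = 1.

1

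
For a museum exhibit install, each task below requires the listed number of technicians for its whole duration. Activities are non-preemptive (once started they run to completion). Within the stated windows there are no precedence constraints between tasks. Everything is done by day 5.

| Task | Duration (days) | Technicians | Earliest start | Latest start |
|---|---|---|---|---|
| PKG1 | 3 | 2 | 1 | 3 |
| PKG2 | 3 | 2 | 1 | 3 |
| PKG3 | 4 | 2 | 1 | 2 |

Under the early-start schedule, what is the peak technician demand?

Early-start schedule: PKG1@1, PKG2@1, PKG3@1.
Load per day: day 1: 6, day 2: 6, day 3: 6, day 4: 2, day 5: 0.
Peak is 6.

6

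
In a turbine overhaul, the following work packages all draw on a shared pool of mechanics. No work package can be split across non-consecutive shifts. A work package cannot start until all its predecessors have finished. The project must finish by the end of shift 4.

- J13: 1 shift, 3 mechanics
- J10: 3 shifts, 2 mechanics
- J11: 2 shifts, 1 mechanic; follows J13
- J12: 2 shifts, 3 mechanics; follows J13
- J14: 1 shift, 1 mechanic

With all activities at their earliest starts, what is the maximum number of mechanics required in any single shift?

6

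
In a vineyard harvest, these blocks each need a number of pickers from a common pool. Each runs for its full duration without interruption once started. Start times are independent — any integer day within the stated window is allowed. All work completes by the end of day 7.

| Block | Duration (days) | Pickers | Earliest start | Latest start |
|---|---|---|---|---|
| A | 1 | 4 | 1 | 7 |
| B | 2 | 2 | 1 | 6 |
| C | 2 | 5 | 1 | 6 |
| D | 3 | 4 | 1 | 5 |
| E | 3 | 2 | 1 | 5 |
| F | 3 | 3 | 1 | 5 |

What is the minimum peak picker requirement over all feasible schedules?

7

Early-start (A@1, B@1, C@1, D@1, E@1, F@1) gives peak 20: d1:20  d2:16  d3:9  d4:0  d5:0  d6:0  d7:0.
Shift C→3, D→5, E→2, F→5.
Schedule A@1, B@1, C@3, D@5, E@2, F@5: d1:6  d2:4  d3:7  d4:7  d5:7  d6:7  d7:7 — peak 7.
Total picker-days = 45 over 7 days ⇒ peak ≥ ⌈45/7⌉ = 7, so 7 is optimal.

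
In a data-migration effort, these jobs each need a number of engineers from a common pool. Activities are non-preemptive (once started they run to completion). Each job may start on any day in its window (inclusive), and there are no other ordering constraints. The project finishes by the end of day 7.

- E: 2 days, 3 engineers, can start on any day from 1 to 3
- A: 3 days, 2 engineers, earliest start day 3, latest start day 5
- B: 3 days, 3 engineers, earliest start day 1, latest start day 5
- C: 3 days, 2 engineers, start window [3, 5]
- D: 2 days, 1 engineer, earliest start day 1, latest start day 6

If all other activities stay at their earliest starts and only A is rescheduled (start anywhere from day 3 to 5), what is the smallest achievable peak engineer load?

7

A@3: d1:7  d2:7  d3:7  d4:4  d5:4  d6:0  d7:0 → peak 7
A@4: d1:7  d2:7  d3:5  d4:4  d5:4  d6:2  d7:0 → peak 7
A@5: d1:7  d2:7  d3:5  d4:2  d5:4  d6:2  d7:2 → peak 7
Best is A@3, peak 7.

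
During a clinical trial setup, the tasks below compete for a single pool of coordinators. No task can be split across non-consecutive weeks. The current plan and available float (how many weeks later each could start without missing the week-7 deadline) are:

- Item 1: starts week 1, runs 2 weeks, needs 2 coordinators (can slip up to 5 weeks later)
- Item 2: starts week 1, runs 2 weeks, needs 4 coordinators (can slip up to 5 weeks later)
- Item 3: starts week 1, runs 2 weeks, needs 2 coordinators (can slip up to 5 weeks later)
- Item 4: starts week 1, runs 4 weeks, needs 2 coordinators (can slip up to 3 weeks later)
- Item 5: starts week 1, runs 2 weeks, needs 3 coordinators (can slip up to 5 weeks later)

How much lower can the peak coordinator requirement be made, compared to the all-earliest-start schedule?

7

Early-start peak: w1:13  w2:13  w3:2  w4:2  w5:0  w6:0  w7:0 ⇒ 13.
Leveled (Item 1@1, Item 2@1, Item 3@3, Item 4@3, Item 5@5): w1:6  w2:6  w3:4  w4:4  w5:5  w6:5  w7:0 ⇒ 6.
Reduction 13 − 6 = 7.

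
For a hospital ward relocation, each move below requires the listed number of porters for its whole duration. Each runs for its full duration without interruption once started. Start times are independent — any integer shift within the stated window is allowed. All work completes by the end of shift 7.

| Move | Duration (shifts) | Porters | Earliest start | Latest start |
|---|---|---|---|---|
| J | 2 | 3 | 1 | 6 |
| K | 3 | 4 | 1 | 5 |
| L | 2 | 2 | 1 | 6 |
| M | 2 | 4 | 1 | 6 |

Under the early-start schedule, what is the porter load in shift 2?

13

At early start, shift 2 has: J, K, L, M.
Demand: 3 + 4 + 2 + 4 = 13.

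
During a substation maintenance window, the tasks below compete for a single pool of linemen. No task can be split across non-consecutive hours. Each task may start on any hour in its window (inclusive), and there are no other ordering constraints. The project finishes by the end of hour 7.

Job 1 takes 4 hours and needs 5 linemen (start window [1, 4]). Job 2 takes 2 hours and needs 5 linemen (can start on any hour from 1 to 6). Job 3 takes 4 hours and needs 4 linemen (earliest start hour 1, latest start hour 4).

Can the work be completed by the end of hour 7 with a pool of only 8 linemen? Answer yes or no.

no

The minimum achievable peak is 9; 8 < 9, so no feasible schedule stays within the cap.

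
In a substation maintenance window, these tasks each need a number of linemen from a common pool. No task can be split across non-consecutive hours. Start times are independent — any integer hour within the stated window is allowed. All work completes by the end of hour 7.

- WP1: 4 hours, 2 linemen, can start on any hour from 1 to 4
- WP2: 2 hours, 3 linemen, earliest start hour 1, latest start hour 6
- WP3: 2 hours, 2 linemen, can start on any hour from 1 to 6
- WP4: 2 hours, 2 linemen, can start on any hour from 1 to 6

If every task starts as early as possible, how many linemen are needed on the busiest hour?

9

Early-start schedule: WP1@1, WP2@1, WP3@1, WP4@1.
Load per hour: hour 1: 9, hour 2: 9, hour 3: 2, hour 4: 2, hour 5: 0, hour 6: 0, hour 7: 0.
Peak is 9.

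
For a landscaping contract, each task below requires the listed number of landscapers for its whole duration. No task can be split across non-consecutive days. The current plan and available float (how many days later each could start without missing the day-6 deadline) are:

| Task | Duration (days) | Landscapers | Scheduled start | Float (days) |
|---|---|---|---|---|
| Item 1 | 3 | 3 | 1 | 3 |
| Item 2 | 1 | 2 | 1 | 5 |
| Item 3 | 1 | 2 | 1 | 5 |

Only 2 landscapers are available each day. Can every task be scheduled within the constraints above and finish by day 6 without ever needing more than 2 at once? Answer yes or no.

Total landscaper-days = 13; over 6 days the average is 13/6 > 2, so some day must exceed 2.

no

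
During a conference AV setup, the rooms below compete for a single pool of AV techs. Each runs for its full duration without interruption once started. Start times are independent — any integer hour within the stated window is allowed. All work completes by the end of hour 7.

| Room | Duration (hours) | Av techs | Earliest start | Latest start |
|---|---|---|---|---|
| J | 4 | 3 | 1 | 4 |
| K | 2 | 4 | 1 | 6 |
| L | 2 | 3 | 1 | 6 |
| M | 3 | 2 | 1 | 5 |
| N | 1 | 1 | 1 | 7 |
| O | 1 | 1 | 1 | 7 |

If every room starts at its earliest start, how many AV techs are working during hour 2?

12

At early start, hour 2 has: J, K, L, M.
Demand: 3 + 4 + 3 + 2 = 12.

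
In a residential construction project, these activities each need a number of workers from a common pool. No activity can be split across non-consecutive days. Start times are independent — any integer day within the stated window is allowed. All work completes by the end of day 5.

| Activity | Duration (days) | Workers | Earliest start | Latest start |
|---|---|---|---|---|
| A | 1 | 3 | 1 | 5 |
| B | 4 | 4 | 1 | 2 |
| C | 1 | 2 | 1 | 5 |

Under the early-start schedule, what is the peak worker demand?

9

Early-start schedule: A@1, B@1, C@1.
Load per day: day 1: 9, day 2: 4, day 3: 4, day 4: 4, day 5: 0.
Peak is 9.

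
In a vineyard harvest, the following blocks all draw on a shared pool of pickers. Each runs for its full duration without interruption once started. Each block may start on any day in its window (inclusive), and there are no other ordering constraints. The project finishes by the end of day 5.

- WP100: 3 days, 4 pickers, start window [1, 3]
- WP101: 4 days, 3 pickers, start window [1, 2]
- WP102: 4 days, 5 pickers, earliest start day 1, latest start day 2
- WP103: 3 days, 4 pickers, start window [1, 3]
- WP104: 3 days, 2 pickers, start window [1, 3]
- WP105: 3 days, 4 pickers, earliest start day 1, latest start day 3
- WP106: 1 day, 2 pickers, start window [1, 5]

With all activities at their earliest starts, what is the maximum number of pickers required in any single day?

Early-start schedule: WP100@1, WP101@1, WP102@1, WP103@1, WP104@1, WP105@1, WP106@1.
Load per day: day 1: 24, day 2: 22, day 3: 22, day 4: 8, day 5: 0.
Peak is 24.

24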